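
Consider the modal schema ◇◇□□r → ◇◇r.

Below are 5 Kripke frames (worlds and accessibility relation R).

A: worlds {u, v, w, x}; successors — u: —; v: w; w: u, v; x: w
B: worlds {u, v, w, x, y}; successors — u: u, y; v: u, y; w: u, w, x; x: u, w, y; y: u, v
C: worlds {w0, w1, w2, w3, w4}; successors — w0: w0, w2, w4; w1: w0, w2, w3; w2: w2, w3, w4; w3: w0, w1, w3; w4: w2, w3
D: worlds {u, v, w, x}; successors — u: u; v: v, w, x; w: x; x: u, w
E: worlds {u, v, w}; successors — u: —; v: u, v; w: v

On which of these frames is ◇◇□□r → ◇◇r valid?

B, C, D

The schema corresponds to a generalized confluence (Geach) condition: ∀x ∀y (xR²y → ∃w (yR²w ∧ xR²w)).
A: fails — vR²u but no t with uR²t and vR²t.
B: satisfies the condition.
C: satisfies the condition.
D: satisfies the condition.
E: fails — vR²u but no t with uR²t and vR²t.
Valid on: B, C, D.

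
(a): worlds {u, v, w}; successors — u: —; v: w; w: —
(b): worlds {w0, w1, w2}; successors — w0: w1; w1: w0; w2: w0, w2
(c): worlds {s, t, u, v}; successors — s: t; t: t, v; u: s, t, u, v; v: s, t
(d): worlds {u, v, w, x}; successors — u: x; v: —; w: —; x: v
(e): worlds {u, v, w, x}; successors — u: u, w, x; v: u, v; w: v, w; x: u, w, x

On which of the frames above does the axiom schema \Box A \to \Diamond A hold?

(b), (c), (e)

This is the axiom for seriality; its first-order frame correspondent is \forall x \exists y Rxy.
(a): fails — world u has no successor.
(b): ✓.
(c): ✓.
(d): fails — world v has no successor.
(e): ✓.
Valid on: (b), (c), (e).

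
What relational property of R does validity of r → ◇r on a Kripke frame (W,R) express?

This is frame-equivalent to □r → r (substitute ¬r for r and contrapose).
Suppose □r→r is valid. At any x set V(r)={w : Rxw}. Then □r holds at x, so r holds at x, i.e. Rxx.

Reflexivity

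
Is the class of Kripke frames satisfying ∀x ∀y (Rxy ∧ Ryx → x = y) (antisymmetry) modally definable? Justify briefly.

If a class were modally definable it would be closed under surjective bounded morphisms (Goldblatt–Thomason).
The 4-cycle (worlds s,t,u,v with s→t→u→v→s) is antisymmetric. Sending even-indexed worlds to s and odd-indexed worlds to t is a surjective bounded morphism onto the two-world frame with s↔t, which is not antisymmetric.
So the class is not modally definable.

Not modally definable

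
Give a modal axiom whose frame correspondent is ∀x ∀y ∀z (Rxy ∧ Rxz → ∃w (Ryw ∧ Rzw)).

This is convergence; the standard corresponding axiom is .2: ◇□ψ → □◇ψ.
Suppose ◇□ψ→□◇ψ is valid. Take Rxy, Rxz and set V(ψ)={w : Ryw}. Then □ψ at y so ◇□ψ at x, so □◇ψ at x, so ◇ψ at z, giving w with Rzw and Ryw.

◇□ψ → □◇ψ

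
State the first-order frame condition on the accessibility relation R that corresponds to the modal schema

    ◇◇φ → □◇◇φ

∀x ∀y ∀z ((xR²y ∧ xRz) → ∃w (y = w ∧ zR²w))

This is a Sahlqvist (Geach-type) schema ◇^2□^0φ → □^1◇^2φ.
Minimal-valuation argument: fix x; take any y with xR^2y and any z with xR^1z. Set V(φ) to the set of worlds R-reachable from y in exactly 0 steps. Then □^0φ holds at y, so the antecedent holds at x; validity forces ◇^2φ at z, giving a w with zR^2w and yR^0w.
First-order correspondent: ∀x ∀y ∀z ((xR²y ∧ xRz) → ∃w (y = w ∧ zR²w)).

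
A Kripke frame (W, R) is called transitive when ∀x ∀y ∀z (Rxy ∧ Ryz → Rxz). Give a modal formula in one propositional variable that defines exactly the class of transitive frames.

□q → □□q

This is transitivity; the standard corresponding axiom is 4: □q → □□q.
Suppose □q→□□q is valid. Take Rxy, Ryz and set V(q)={w : Rxw}. Then □q at x, so □□q at x, so □q at y, so q at z, i.e. Rxz.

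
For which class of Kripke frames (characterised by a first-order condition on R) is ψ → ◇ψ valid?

Reflexivity

This schema is equivalent to the T axiom □ψ → ψ.
Its frame correspondent is reflexivity — ∀x Rxx.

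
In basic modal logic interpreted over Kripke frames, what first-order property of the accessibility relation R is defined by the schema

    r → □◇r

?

Suppose r→□◇r is valid. Take Rxy and set V(r)={x}. Then r at x, so □◇r at x, so ◇r at y, so some z with Ryz has r; z=x, i.e. Ryx.

symmetry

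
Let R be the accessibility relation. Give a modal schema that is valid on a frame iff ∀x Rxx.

The condition is reflexivity. The T schema □s → s defines it.

□s → s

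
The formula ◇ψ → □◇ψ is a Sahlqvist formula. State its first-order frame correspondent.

The Euclidean property

Suppose ◇ψ→□◇ψ is valid. Take Rxy, Rxz and set V(ψ)={y}. Then ◇ψ at x, so □◇ψ at x, so ◇ψ at z, so some w with Rzw has ψ; w=y, i.e. Rzy. By symmetry of the argument, Ryz.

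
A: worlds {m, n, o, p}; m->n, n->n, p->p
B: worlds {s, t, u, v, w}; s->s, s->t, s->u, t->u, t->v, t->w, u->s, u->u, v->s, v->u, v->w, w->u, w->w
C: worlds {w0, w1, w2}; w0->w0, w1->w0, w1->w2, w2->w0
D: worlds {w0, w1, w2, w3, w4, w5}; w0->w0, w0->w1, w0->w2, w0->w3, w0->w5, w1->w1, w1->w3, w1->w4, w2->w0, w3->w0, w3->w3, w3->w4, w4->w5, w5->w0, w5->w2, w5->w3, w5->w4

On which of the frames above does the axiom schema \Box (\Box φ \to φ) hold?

A

Frame correspondent (Sahlqvist): \forall x \forall y (Rxy \to Ryy) — i.e. shift-reflexivity.
A: satisfies the condition.
B: fails — Rtv but not Rvv.
C: fails — Rw1w2 but not Rw2w2.
D: fails — Rw5w2 but not Rw2w2.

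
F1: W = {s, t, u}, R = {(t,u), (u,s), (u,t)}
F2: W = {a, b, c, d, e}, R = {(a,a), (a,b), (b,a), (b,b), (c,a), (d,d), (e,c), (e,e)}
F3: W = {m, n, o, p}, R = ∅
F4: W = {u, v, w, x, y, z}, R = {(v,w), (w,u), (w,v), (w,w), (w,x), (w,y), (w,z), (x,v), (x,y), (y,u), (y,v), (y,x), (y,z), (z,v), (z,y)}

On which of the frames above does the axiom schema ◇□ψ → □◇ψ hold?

The schema corresponds to convergence: ∀x ∀y ∀z (Rxy ∧ Rxz → ∃w (Ryw ∧ Rzw)).
F1: fails — Rus and Rus but s and s have no common successor.
F2: fails — Ree and Rec but e and c have no common successor.
F3: holds.
F4: fails — Rww and Rwu but w and u have no common successor.
Valid on: F3.

F3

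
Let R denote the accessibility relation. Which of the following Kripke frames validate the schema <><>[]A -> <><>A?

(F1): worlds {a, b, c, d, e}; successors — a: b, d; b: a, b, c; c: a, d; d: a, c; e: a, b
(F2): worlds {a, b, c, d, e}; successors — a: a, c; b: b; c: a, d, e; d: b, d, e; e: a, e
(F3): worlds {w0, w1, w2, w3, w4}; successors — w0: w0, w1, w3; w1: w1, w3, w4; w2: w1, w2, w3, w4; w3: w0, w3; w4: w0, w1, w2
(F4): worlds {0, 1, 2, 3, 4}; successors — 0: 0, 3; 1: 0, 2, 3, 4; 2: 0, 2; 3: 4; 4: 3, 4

(F1), (F2), (F3)

The schema corresponds to a generalized confluence (Geach) condition: forall x forall y (x R^2 y -> exists w (yRw & x R^2 w)).
(F1): holds.
(F2): holds.
(F3): holds.
(F4): fails — 2R²3 but no w with 3Rw and 2R²w.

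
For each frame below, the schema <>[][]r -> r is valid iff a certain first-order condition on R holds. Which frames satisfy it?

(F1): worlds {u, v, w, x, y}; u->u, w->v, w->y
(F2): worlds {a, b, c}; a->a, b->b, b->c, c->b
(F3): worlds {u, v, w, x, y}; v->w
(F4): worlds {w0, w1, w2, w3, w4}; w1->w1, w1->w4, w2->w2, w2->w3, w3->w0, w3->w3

The schema corresponds to a generalized confluence (Geach) condition: forall x forall y (xRy -> exists w (y R^2 w & x = w)).
(F1): fails — wRv but no t with vR²t and w=t.
(F2): holds.
(F3): fails — vRw but no t with wR²t and v=t.
(F4): fails — w1Rw4 but no w with w4R²w and w1=w.
Valid on: (F2).

(F2)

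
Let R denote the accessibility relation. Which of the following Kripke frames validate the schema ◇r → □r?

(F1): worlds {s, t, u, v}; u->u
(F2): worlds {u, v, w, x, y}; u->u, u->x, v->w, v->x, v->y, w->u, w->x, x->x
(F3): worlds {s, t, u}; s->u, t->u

(F1), (F3)

Frame correspondent (Sahlqvist): ∀x ∀y ∀z (Rxy ∧ Rxz → y = z) — i.e. partial functionality.
(F1): condition met.
(F2): fails — u sees both u and x.
(F3): condition met.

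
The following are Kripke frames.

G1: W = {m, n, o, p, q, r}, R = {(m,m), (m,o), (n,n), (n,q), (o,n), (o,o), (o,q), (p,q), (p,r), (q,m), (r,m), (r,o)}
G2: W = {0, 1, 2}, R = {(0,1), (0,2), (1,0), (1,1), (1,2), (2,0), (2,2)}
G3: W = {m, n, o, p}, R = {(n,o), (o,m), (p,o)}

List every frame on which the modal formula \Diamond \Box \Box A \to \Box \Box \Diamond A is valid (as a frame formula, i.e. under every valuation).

This is the axiom for a generalized confluence (Geach) condition; its first-order frame correspondent is \forall x \forall y \forall z ((xRy \wedge x R^2 z) \to \exists w (y R^2 w \wedge zRw)).
G1: fails — nRq, nR²n but no w with qR²w and nRw.
G2: condition met.
G3: fails — nRo, nR²m but no w with oR²w and mRw.

G2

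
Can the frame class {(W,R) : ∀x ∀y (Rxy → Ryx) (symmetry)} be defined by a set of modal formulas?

Yes — defined by q → □◇q

The condition is symmetry. A defining modal formula is q → □◇q.
Suppose q→□◇q is valid. Take Rxy and set V(q)={x}. Then q at x, so □◇q at x, so ◇q at y, so some z with Ryz has q; z=x, i.e. Ryx.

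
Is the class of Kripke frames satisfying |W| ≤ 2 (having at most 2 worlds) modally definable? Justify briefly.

Any modally definable frame class is closed under disjoint unions.
Any modal formula valid on each of 3 disjoint one-world frames is valid on their disjoint union (validity is preserved under disjoint unions). Each one-world frame has |W|=1≤2, but the union has |W|=3.
Hence having at most 2 worlds is not modally definable.

Not definable by any modal formula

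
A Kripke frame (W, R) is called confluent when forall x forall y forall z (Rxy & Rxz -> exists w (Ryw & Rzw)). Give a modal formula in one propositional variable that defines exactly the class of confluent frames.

◇□r → □◇r

A defining formula is ◇□r → □◇r (the .2 axiom).
Suppose ◇□r→□◇r is valid. Take Rxy, Rxz and set V(r)={w : Ryw}. Then □r at y so ◇□r at x, so □◇r at x, so ◇r at z, giving w with Rzw and Ryw.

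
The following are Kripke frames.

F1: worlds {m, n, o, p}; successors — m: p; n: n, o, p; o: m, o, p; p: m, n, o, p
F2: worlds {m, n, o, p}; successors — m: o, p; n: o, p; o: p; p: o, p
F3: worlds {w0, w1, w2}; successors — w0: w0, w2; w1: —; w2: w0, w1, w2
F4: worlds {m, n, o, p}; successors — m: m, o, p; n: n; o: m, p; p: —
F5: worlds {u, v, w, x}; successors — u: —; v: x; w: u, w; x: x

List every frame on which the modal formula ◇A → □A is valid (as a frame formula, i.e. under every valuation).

This is the axiom for partial functionality; its first-order frame correspondent is ∀x ∀y ∀z (Rxy ∧ Rxz → y = z).
F1: fails — n sees both n and o.
F2: fails — m sees both o and p.
F3: fails — w0 sees both w0 and w2.
F4: fails — m sees both m and o.
F5: fails — w sees both u and w.
Valid on no frame.

none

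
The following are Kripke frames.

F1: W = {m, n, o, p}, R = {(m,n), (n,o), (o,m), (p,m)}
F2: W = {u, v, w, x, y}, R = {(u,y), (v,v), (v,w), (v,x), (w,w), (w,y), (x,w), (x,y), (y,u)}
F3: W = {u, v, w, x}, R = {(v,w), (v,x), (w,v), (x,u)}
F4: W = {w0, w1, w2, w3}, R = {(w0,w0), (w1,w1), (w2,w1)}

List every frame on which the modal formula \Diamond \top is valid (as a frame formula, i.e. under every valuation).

The schema corresponds to seriality: \forall x \exists y Rxy.
F1: ✓.
F2: ✓.
F3: fails — world u has no successor.
F4: fails — world w3 has no successor.
Valid on: F1, F2.

F1, F2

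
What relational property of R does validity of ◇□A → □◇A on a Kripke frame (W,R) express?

This is the .2 axiom.
It corresponds to convergence: ∀x ∀y ∀z (Rxy ∧ Rxz → ∃w (Ryw ∧ Rzw)).

Convergence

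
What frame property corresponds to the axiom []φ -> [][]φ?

Suppose □φ→□□φ is valid. Take Rxy, Ryz and set V(φ)={w : Rxw}. Then □φ at x, so □□φ at x, so □φ at y, so φ at z, i.e. Rxz.
Conversely, any frame satisfying forall x forall y forall z (Rxy & Ryz -> Rxz) validates the schema.
So the correspondent is transitivity.

transitivity: forall x forall y forall z (Rxy & Ryz -> Rxz)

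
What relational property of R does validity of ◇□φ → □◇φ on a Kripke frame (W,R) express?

convergence

Suppose ◇□φ→□◇φ is valid. Take Rxy, Rxz and set V(φ)={w : Ryw}. Then □φ at y so ◇□φ at x, so □◇φ at x, so ◇φ at z, giving w with Rzw and Ryw.
Conversely, on a frame with convergence the schema holds at every world under every valuation.
Frame condition: ∀x ∀y ∀z (Rxy ∧ Rxz → ∃w (Ryw ∧ Rzw)).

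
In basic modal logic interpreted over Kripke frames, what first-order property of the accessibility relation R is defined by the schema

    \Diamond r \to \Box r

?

partial functionality

Suppose ◇r→□r is valid. Take Rxy, Rxz and set V(r)={y}. Then ◇r at x, so □r at x, so r at z, i.e. z=y.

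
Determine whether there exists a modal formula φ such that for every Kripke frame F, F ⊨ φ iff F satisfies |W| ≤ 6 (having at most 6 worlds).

If a class were modally definable it would be closed under disjoint unions (Goldblatt–Thomason).
Any modal formula valid on each of 7 disjoint one-world frames is valid on their disjoint union (validity is preserved under disjoint unions). Each one-world frame has |W|=1≤6, but the union has |W|=7.
So no modal formula (or set of formulas) defines exactly the |W|≤6 frames.

No — not modally definable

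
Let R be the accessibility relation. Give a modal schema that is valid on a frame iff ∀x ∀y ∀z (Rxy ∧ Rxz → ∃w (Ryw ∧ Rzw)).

◇□s → □◇s

A defining formula is ◇□s → □◇s (the .2 axiom).
Suppose ◇□s→□◇s is valid. Take Rxy, Rxz and set V(s)={w : Ryw}. Then □s at y so ◇□s at x, so □◇s at x, so ◇s at z, giving w with Rzw and Ryw.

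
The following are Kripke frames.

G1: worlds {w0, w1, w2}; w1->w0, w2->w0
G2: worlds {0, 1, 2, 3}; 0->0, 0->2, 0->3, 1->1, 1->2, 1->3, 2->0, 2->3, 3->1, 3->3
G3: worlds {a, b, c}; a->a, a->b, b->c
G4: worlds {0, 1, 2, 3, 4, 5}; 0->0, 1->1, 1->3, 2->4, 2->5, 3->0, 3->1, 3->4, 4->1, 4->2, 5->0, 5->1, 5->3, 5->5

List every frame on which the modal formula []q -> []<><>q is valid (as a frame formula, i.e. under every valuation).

G2, G4

The schema corresponds to a generalized confluence (Geach) condition: forall x forall z (xRz -> exists w (xRw & z R^2 w)).
G1: fails — w1Rw0 but no w with w1Rw and w0R²w.
G2: satisfies the condition.
G3: fails — aRb but no w with aRw and bR²w.
G4: satisfies the condition.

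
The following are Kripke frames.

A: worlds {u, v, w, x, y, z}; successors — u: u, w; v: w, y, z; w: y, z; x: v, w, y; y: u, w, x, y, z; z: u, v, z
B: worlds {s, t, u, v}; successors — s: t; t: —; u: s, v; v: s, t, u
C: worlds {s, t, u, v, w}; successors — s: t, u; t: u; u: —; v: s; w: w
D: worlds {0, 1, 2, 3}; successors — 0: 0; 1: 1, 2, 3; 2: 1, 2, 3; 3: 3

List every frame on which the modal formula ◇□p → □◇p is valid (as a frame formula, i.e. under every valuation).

The schema corresponds to convergence: ∀x ∀y ∀z (Rxy ∧ Rxz → ∃w (Ryw ∧ Rzw)).
A: fails — Ruw and Ruu but w and u have no common successor.
B: fails — Rst and Rst but t and t have no common successor.
C: fails — Rsu and Rsu but u and u have no common successor.
D: condition met.
Valid on: D.

D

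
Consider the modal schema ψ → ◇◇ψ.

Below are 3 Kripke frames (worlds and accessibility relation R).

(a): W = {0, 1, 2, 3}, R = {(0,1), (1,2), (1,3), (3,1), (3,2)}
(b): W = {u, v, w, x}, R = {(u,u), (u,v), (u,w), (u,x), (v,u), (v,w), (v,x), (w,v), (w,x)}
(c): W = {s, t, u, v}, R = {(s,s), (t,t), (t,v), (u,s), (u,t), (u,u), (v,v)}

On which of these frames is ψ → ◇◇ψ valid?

(c)

The schema corresponds to a generalized confluence (Geach) condition: ∀x ∃w (x = w ∧ xR²w).
(a): fails — at 0 but no w with 0=w and 0R²w.
(b): fails — at x but no t with x=t and xR²t.
(c): satisfies the condition.
Valid on: (c).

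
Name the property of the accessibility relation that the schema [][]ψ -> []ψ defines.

Density

This schema is the C4 axiom.
It corresponds to density: forall x forall y (Rxy -> exists z (Rxz & Rzy)).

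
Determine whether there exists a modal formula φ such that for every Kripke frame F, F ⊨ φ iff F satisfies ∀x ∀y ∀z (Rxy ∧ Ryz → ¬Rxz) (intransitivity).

No — not modally definable

Any modally definable frame class is closed under surjective bounded morphisms.
The 3-cycle (worlds 0,1,2 with 0→1→2→0) is intransitive. Mapping every world to a single reflexive point • is a surjective bounded morphism; the reflexive point is not intransitive (R••∧R•• but R••).
So no modal formula (or set of formulas) defines exactly the intransitive frames.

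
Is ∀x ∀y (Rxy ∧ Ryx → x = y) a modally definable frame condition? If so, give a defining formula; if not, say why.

Modal frame validity is preserved under surjective bounded morphisms.
The 4-cycle (worlds a,b,c,d with a→b→c→d→a) is antisymmetric. Sending even-indexed worlds to a and odd-indexed worlds to b is a surjective bounded morphism onto the two-world frame with a↔b, which is not antisymmetric.
Hence antisymmetry is not modally definable.

No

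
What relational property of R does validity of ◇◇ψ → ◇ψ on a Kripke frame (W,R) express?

This schema is equivalent to the 4 axiom □ψ → □□ψ.
Its frame correspondent is transitivity — ∀x ∀y ∀z (Rxy ∧ Ryz → Rxz).

Transitivity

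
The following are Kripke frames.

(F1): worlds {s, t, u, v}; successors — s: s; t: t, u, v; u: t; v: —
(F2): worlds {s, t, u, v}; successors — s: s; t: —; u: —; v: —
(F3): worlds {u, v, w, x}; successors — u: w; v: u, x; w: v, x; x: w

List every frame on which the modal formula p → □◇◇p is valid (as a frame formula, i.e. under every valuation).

The schema corresponds to a generalized confluence (Geach) condition: ∀x ∀z (xRz → ∃w (x = w ∧ zR²w)).
(F1): fails — tRv but no w with t=w and vR²w.
(F2): satisfies the condition.
(F3): fails — wRx but no t with w=t and xR²t.
Valid on: (F2).

(F2)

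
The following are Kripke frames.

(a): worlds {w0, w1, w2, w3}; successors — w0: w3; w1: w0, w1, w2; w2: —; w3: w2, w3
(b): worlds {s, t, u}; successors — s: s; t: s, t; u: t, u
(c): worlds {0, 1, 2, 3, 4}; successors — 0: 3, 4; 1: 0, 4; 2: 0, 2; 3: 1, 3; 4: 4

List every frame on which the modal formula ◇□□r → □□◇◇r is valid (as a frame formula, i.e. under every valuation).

The schema corresponds to a generalized confluence (Geach) condition: ∀x ∀y ∀z ((xRy ∧ xR²z) → ∃w (yR²w ∧ zR²w)).
(a): fails — w0Rw3, w0R²w2 but no w with w3R²w and w2R²w.
(b): holds.
(c): holds.

(b), (c)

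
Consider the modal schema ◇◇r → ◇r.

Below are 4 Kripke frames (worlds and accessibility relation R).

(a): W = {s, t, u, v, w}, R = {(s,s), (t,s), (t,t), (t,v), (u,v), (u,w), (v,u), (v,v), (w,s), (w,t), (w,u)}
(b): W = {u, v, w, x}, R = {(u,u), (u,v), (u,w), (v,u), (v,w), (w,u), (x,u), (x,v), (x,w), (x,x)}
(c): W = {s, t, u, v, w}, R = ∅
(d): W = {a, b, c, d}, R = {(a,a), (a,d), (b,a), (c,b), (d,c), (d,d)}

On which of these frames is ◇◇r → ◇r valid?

(c)

This is the axiom for a generalized confluence (Geach) condition; its first-order frame correspondent is ∀x ∀y (xR²y → ∃w (y = w ∧ xRw)).
(a): fails — tR²u but no w* with u=w* and tRw*.
(b): fails — vR²v but no t with v=t and vRt.
(c): ✓.
(d): fails — aR²c but no w with c=w and aRw.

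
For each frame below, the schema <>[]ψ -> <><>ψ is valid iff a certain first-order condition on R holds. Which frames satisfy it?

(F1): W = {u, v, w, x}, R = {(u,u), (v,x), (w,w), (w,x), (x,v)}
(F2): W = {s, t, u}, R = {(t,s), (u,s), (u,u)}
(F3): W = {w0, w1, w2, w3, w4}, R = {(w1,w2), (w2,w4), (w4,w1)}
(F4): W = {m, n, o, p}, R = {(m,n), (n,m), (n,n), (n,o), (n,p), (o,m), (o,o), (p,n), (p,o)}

Frame correspondent (Sahlqvist): forall x forall y (xRy -> exists w (yRw & x R^2 w)) — i.e. a generalized confluence (Geach) condition.
(F1): ✓.
(F2): fails — tRs but no w with sRw and tR²w.
(F3): ✓.
(F4): ✓.
Valid on: (F1), (F3), (F4).

(F1), (F3), (F4)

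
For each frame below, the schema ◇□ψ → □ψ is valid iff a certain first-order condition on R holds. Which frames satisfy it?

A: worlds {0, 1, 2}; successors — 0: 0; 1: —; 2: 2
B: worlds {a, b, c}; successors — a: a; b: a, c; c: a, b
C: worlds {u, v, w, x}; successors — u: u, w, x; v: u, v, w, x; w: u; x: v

Frame correspondent (Sahlqvist): ∀x ∀y ∀z (Rxy ∧ Rxz → Ryz) — i.e. the Euclidean property.
A: condition met.
B: fails — Rbc and Rbc but not Rcc.
C: fails — Ruw and Ruw but not Rww.

A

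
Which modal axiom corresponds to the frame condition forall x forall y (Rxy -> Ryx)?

This is symmetry; the standard corresponding axiom is B: p → □◇p.
Suppose p→□◇p is valid. Take Rxy and set V(p)={x}. Then p at x, so □◇p at x, so ◇p at y, so some z with Ryz has p; z=x, i.e. Ryx.

p → □◇p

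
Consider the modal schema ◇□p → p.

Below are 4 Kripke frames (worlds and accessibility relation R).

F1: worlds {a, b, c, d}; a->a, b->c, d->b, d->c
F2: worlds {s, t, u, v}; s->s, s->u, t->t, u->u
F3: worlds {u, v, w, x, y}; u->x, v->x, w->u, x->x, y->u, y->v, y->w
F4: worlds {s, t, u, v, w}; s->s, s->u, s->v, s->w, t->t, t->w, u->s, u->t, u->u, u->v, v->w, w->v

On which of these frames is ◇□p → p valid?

none

Frame correspondent (Sahlqvist): ∀x ∀y (Rxy → Ryx) — i.e. symmetry.
F1: fails — Rdb but not Rbd.
F2: fails — Rsu but not Rus.
F3: fails — Rwu but not Ruw.
F4: fails — Ruv but not Rvu.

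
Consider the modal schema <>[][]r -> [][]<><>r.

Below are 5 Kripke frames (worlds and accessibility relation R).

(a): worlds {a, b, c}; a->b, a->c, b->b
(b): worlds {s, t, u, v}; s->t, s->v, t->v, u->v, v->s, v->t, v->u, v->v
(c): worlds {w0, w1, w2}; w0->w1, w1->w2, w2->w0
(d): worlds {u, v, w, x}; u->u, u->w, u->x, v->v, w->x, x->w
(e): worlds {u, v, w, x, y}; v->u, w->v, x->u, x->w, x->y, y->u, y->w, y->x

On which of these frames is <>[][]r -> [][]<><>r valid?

(b)

This is the axiom for a generalized confluence (Geach) condition; its first-order frame correspondent is forall x forall y forall z ((xRy & x R^2 z) -> exists w (y R^2 w & z R^2 w)).
(a): fails — aRc, aR²b but no w with cR²w and bR²w.
(b): condition met.
(c): fails — w0Rw1, w0R²w2 but no w with w1R²w and w2R²w.
(d): fails — uRw, uR²x but no t with wR²t and xR²t.
(e): fails — wRv, wR²u but no t with vR²t and uR²t.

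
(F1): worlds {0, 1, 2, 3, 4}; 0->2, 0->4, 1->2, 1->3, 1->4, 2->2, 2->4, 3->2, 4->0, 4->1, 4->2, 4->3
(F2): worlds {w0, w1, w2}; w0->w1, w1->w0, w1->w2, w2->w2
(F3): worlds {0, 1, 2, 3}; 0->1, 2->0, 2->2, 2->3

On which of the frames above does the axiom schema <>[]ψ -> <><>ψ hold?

This is the axiom for a generalized confluence (Geach) condition; its first-order frame correspondent is forall x forall y (xRy -> exists w (yRw & x R^2 w)).
(F1): holds.
(F2): holds.
(F3): fails — 0R1 but no w with 1Rw and 0R²w.

(F1), (F2)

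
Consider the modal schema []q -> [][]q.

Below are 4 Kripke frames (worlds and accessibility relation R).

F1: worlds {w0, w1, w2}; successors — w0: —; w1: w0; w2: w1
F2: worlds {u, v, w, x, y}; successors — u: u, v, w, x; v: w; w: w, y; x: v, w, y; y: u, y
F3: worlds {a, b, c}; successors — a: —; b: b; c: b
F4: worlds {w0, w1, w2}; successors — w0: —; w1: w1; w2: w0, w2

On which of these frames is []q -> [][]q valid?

F3, F4

Frame correspondent (Sahlqvist): forall x forall y forall z (Rxy & Ryz -> Rxz) — i.e. transitivity.
F1: fails — Rw2w1 and Rw1w0 but not Rw2w0.
F2: fails — Ruw and Rwy but not Ruy.
F3: satisfies the condition.
F4: satisfies the condition.
Valid on: F3, F4.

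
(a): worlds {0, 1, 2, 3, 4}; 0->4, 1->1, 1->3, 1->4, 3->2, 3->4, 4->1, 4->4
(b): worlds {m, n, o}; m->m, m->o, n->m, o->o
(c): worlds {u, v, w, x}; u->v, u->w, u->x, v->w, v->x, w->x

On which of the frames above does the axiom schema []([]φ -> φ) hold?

The schema corresponds to shift-reflexivity: forall x forall y (Rxy -> Ryy).
(a): fails — R32 but not R22.
(b): satisfies the condition.
(c): fails — Ruv but not Rvv.

(b)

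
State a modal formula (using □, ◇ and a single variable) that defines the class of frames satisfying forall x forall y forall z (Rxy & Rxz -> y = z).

The condition is partial functionality. The CD schema ◇ψ → □ψ defines it.

◇ψ → □ψ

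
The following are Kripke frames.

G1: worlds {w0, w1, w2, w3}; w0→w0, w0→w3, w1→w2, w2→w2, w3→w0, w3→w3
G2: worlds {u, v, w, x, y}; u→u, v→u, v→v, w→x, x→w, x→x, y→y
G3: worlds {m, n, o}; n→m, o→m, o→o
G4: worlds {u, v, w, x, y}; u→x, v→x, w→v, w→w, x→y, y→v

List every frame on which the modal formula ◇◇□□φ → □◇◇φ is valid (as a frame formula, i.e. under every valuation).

The schema corresponds to a generalized confluence (Geach) condition: ∀x ∀y ∀z ((xR²y ∧ xRz) → ∃w (yR²w ∧ zR²w)).
G1: holds.
G2: holds.
G3: fails — oR²m, oRm but no w with mR²w and mR²w.
G4: fails — uR²y, uRx but no t with yR²t and xR²t.
Valid on: G1, G2.

G1, G2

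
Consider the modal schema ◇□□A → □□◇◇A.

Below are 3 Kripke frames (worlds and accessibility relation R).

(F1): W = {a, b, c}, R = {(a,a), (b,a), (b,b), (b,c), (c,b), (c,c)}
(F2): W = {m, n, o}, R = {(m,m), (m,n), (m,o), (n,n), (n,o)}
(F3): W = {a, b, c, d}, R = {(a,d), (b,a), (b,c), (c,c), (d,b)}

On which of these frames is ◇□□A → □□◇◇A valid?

Frame correspondent (Sahlqvist): ∀x ∀y ∀z ((xRy ∧ xR²z) → ∃w (yR²w ∧ zR²w)) — i.e. a generalized confluence (Geach) condition.
(F1): holds.
(F2): fails — mRm, mR²o but no w with mR²w and oR²w.
(F3): fails — bRa, bR²c but no w with aR²w and cR²w.

(F1)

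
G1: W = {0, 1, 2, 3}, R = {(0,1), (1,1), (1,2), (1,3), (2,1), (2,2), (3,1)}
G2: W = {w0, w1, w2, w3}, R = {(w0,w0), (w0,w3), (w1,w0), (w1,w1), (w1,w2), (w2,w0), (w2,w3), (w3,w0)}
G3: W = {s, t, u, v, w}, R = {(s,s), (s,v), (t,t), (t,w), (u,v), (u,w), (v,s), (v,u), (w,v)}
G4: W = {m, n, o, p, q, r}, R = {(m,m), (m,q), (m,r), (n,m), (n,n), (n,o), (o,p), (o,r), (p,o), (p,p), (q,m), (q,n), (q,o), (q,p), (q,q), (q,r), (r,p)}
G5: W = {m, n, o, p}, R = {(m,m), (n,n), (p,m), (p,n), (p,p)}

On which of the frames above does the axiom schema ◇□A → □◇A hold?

The schema corresponds to convergence: ∀x ∀y ∀z (Rxy ∧ Rxz → ∃w (Ryw ∧ Rzw)).
G1: satisfies the condition.
G2: satisfies the condition.
G3: fails — Rtw and Rtt but w and t have no common successor.
G4: fails — Rmr and Rmm but r and m have no common successor.
G5: fails — Rpm and Rpn but m and n have no common successor.

G1, G2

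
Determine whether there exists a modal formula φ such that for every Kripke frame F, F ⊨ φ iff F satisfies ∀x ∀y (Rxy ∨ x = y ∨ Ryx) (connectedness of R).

Not definable by any modal formula

Modal frame validity is preserved under disjoint unions.
Take 2 disjoint single-world reflexive frames: each is trivially connected, but their disjoint union has 2 worlds with no edge between distinct components, so it is not connected.
So no modal formula (or set of formulas) defines exactly the connected frames.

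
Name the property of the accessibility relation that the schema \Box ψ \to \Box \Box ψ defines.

Suppose □ψ→□□ψ is valid. Take Rxy, Ryz and set V(ψ)={w : Rxw}. Then □ψ at x, so □□ψ at x, so □ψ at y, so ψ at z, i.e. Rxz.

transitivity: \forall x \forall y \forall z (Rxy \wedge Ryz \to Rxz)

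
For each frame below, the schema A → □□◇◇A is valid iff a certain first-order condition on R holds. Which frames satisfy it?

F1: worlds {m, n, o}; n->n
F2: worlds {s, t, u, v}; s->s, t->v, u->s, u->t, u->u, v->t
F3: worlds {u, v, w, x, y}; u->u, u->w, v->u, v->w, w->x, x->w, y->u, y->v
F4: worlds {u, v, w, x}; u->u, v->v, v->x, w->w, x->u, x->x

F1

Frame correspondent (Sahlqvist): ∀x ∀z (xR²z → ∃w (x = w ∧ zR²w)) — i.e. a generalized confluence (Geach) condition.
F1: holds.
F2: fails — uR²s but no w with u=w and sR²w.
F3: fails — uR²w but no t with u=t and wR²t.
F4: fails — vR²u but no t with v=t and uR²t.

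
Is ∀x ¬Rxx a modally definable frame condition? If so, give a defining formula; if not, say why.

If a class were modally definable it would be closed under surjective bounded morphisms (Goldblatt–Thomason).
The 4-cycle (worlds 0,1,2,3 with 0→1→2→3→0) is irreflexive, and the map sending every world to a single reflexive point • is a surjective bounded morphism (forth: every edge maps to (•,•); back: every world has a successor). So any modal formula valid on the 4-cycle is also valid on the reflexive point, which is not irreflexive.
So the class is not modally definable.

No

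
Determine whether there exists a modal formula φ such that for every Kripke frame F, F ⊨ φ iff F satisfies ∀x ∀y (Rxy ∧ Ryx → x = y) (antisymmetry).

No — not modally definable

Any modally definable frame class is closed under surjective bounded morphisms.
The 8-cycle (worlds w0,w1,w2,w3,w4,w5,w6,w7 with w0→w1→w2→w3→w4→w5→w6→w7→w0) is antisymmetric. Sending even-indexed worlds to s and odd-indexed worlds to t is a surjective bounded morphism onto the two-world frame with s↔t, which is not antisymmetric.
So no modal formula (or set of formulas) defines exactly the antisymmetric frames.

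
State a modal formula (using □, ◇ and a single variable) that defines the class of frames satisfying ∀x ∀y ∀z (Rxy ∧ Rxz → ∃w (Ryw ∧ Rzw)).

A defining formula is ◇□q → □◇q (the .2 axiom).
Suppose ◇□q→□◇q is valid. Take Rxy, Rxz and set V(q)={w : Ryw}. Then □q at y so ◇□q at x, so □◇q at x, so ◇q at z, giving w with Rzw and Ryw.

◇□q → □◇q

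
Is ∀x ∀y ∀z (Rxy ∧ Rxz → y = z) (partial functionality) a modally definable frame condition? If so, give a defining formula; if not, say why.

Yes — defined by ◇q → □q

The condition is partial functionality. A defining modal formula is ◇q → □q.
Suppose ◇q→□q is valid. Take Rxy, Rxz and set V(q)={y}. Then ◇q at x, so □q at x, so q at z, i.e. z=y.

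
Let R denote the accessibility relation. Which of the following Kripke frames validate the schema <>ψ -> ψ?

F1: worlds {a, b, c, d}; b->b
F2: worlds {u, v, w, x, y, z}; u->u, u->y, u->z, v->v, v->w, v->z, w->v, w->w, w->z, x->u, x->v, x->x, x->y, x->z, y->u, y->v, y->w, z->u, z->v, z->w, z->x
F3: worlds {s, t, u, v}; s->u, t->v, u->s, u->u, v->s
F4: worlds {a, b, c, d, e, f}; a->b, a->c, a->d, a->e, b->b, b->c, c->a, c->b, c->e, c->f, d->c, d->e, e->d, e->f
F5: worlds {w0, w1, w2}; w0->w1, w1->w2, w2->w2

Frame correspondent (Sahlqvist): forall x forall y (xRy -> exists w (y = w & x = w)) — i.e. a generalized confluence (Geach) condition.
F1: condition met.
F2: fails — uRy but y ≠ u.
F3: fails — sRu but u ≠ s.
F4: fails — aRb but b ≠ a.
F5: fails — w0Rw1 but w1 ≠ w0.

F1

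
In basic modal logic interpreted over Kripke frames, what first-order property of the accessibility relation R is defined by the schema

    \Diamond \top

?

◇⊤ holds at w iff w has a successor, so frame-validity of ◇⊤ is exactly seriality. Equivalently via □A → ◇A:
Suppose □A→◇A is valid. At any x set V(A)=W. Then □A at x, so ◇A at x, so x has a successor.

Seriality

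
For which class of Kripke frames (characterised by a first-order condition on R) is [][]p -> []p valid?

Suppose □□p→□p is valid. Take Rxy and set V(p)={w : xR²w}. Then □□p at x, so □p at x, so p at y, i.e. ∃z(Rxz∧Rzy).

Density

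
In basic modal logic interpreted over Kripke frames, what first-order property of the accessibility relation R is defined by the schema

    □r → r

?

reflexivity

This schema is the T axiom.
Its frame correspondent is reflexivity — ∀x Rxx.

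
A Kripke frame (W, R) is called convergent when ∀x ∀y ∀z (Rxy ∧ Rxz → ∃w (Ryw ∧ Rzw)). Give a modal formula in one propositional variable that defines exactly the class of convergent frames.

◇□s → □◇s

This is convergence; the standard corresponding axiom is .2: ◇□s → □◇s.
Suppose ◇□s→□◇s is valid. Take Rxy, Rxz and set V(s)={w : Ryw}. Then □s at y so ◇□s at x, so □◇s at x, so ◇s at z, giving w with Rzw and Ryw.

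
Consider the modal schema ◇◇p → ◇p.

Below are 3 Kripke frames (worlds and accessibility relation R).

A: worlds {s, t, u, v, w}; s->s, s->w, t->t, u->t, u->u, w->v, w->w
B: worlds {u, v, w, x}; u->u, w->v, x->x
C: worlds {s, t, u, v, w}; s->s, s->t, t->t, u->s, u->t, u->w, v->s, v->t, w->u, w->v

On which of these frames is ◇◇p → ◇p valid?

The schema corresponds to a generalized confluence (Geach) condition: ∀x ∀y (xR²y → ∃w (y = w ∧ xRw)).
A: fails — sR²v but no w* with v=w* and sRw*.
B: satisfies the condition.
C: fails — uR²u but no w* with u=w* and uRw*.
Valid on: B.

B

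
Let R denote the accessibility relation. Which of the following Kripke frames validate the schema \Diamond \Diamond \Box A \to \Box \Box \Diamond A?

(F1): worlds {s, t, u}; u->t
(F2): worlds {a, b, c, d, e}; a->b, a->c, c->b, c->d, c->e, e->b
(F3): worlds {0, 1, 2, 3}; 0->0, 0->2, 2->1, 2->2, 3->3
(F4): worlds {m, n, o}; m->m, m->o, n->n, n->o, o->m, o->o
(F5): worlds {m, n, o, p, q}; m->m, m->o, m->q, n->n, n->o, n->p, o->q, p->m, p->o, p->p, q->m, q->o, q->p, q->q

This is the axiom for a generalized confluence (Geach) condition; its first-order frame correspondent is \forall x \forall y \forall z ((x R^2 y \wedge x R^2 z) \to \exists w (yRw \wedge zRw)).
(F1): satisfies the condition.
(F2): fails — aR²b, aR²b but no w with bRw and bRw.
(F3): fails — 0R²0, 0R²1 but no w with 0Rw and 1Rw.
(F4): satisfies the condition.
(F5): fails — mR²o, mR²p but no w with oRw and pRw.

(F1), (F4)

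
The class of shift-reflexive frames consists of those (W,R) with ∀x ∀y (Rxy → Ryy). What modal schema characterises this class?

□(□ψ → ψ)

A defining formula is □(□ψ → ψ) (the T□ axiom).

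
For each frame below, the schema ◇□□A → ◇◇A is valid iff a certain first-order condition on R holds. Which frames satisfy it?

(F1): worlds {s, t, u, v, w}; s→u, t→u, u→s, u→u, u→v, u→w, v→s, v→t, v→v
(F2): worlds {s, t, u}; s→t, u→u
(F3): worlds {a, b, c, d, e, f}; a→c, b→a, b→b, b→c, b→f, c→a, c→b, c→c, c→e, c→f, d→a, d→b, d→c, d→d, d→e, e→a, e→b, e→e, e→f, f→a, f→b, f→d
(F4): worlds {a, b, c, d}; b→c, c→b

The schema corresponds to a generalized confluence (Geach) condition: ∀x ∀y (xRy → ∃w (yR²w ∧ xR²w)).
(F1): fails — uRw but no w* with wR²w* and uR²w*.
(F2): fails — sRt but no w with tR²w and sR²w.
(F3): condition met.
(F4): fails — bRc but no w with cR²w and bR²w.

(F3)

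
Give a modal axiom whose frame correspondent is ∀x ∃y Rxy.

A defining formula is □ψ → ◇ψ (the D axiom).

□ψ → ◇ψ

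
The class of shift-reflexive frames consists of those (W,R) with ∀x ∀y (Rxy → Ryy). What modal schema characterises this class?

□(□p → p)

The condition is shift-reflexivity. The T□ schema □(□p → p) defines it.
Suppose □(□p→p) is valid. Take Rxy and set V(p)={w : Ryw}. Then at y, □p holds; since □(□p→p) at x, □p→p at y, so p at y, i.e. Ryy.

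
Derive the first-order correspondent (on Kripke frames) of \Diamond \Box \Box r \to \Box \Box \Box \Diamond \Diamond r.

This is a Sahlqvist (Geach-type) schema ◇^1□^2r → □^3◇^2r.
Minimal-valuation argument: fix x; take any y with xR^1y and any z with xR^3z. Set V(r) to the set of worlds R-reachable from y in exactly 2 steps. Then □^2r holds at y, so the antecedent holds at x; validity forces ◇^2r at z, giving a w with zR^2w and yR^2w.
First-order correspondent: \forall x \forall y \forall z ((xRy \wedge x R^3 z) \to \exists w (y R^2 w \wedge z R^2 w)).

\forall x \forall y \forall z ((xRy \wedge x R^3 z) \to \exists w (y R^2 w \wedge z R^2 w))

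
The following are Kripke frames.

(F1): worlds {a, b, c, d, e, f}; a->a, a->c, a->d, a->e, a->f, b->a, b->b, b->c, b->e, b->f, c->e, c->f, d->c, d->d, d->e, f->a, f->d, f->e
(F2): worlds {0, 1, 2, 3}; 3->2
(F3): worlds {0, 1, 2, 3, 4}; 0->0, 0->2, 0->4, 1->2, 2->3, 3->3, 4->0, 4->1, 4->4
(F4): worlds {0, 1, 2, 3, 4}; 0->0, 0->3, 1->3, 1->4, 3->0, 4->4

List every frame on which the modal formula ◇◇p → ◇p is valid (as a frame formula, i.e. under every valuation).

(F2)

The schema corresponds to transitivity: ∀x ∀y ∀z (Rxy ∧ Ryz → Rxz).
(F1): fails — Rdc and Rcf but not Rdf.
(F2): holds.
(F3): fails — R02 and R23 but not R03.
(F4): fails — R13 and R30 but not R10.
Valid on: (F2).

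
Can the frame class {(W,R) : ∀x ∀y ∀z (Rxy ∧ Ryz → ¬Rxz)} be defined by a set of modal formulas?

Modal frame validity is preserved under surjective bounded morphisms.
The 7-cycle (worlds 0,1,2,3,4,5,6 with 0→1→2→3→4→5→6→0) is intransitive. Mapping every world to a single reflexive point • is a surjective bounded morphism; the reflexive point is not intransitive (R••∧R•• but R••).
So the class is not modally definable.

No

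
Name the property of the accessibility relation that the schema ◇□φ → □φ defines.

This is frame-equivalent to ◇φ → □◇φ (substitute ¬φ for φ and contrapose).
Suppose ◇φ→□◇φ is valid. Take Rxy, Rxz and set V(φ)={y}. Then ◇φ at x, so □◇φ at x, so ◇φ at z, so some w with Rzw has φ; w=y, i.e. Rzy. By symmetry of the argument, Ryz.
The converse is a direct semantic check.
Frame condition: ∀x ∀y ∀z (Rxy ∧ Rxz → Ryz).

the Euclidean property: ∀x ∀y ∀z (Rxy ∧ Rxz → Ryz)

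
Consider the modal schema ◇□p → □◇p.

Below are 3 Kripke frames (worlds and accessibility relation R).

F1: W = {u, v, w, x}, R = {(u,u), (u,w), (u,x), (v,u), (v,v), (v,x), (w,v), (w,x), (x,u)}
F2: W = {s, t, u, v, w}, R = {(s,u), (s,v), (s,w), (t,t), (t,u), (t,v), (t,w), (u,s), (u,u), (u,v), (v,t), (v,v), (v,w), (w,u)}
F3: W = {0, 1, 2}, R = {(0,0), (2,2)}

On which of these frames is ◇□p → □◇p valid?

The schema corresponds to convergence: ∀x ∀y ∀z (Rxy ∧ Rxz → ∃w (Ryw ∧ Rzw)).
F1: fails — Ruw and Rux but w and x have no common successor.
F2: fails — Rsv and Rsw but v and w have no common successor.
F3: holds.

F3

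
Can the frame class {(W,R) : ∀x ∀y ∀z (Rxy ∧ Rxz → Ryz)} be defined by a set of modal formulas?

This is a Sahlqvist condition; the 5 axiom ◇r → □◇r defines it.
Suppose ◇r→□◇r is valid. Take Rxy, Rxz and set V(r)={y}. Then ◇r at x, so □◇r at x, so ◇r at z, so some w with Rzw has r; w=y, i.e. Rzy. By symmetry of the argument, Ryz.

Definable; ◇r → □◇r defines it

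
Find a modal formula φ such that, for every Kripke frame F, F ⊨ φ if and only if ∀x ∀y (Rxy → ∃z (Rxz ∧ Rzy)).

□□ψ → □ψ

A defining formula is □□ψ → □ψ (the C4 axiom).
Suppose □□ψ→□ψ is valid. Take Rxy and set V(ψ)={w : xR²w}. Then □□ψ at x, so □ψ at x, so ψ at y, i.e. ∃z(Rxz∧Rzy).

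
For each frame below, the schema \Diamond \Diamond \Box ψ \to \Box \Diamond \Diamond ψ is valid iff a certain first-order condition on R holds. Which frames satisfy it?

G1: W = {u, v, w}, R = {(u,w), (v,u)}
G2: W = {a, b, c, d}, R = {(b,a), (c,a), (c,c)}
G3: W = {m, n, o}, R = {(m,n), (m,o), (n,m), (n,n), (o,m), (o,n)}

This is the axiom for a generalized confluence (Geach) condition; its first-order frame correspondent is \forall x \forall y \forall z ((x R^2 y \wedge xRz) \to \exists w (yRw \wedge z R^2 w)).
G1: fails — vR²w, vRu but no t with wRt and uR²t.
G2: fails — cR²a, cRa but no w with aRw and aR²w.
G3: condition met.

G3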